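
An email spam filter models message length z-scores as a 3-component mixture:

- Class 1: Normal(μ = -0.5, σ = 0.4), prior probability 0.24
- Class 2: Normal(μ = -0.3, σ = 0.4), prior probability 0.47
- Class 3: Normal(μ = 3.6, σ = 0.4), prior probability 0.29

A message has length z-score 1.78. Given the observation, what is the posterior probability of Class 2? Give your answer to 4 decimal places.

Posterior ∝ prior × likelihood, so P(k | x) ∝ w_k f_k(x); normalise over all components.
Component likelihoods at x = 1.78:
  L_1 = (1/(0.4·√(2π)))·exp(−(1.78−-0.5)²/(2·0.4²)) = 0.997356·exp(-16.24500) = 8.78489e-08
  L_2 = (1/(0.4·√(2π)))·exp(−(1.78−-0.3)²/(2·0.4²)) = 0.997356·exp(-13.52000) = 1.34026e-06
  L_3 = (1/(0.4·√(2π)))·exp(−(1.78−3.6)²/(2·0.4²)) = 0.997356·exp(-10.35125) = 3.18683e-05
Prior × likelihood for each component:
  w_1·L_1 = 0.24 × 8.78489e-08 = 2.10837e-08
  w_2·L_2 = 0.47 × 1.34026e-06 = 6.29922e-07
  w_3·L_3 = 0.29 × 3.18683e-05 = 9.24182e-06
Marginal: 2.10837e-08 + 6.29922e-07 + 9.24182e-06 = 9.89282e-06
P(Class 2 | x) = 6.29922e-07 / 9.89282e-06 ≈ 0.0637

0.0637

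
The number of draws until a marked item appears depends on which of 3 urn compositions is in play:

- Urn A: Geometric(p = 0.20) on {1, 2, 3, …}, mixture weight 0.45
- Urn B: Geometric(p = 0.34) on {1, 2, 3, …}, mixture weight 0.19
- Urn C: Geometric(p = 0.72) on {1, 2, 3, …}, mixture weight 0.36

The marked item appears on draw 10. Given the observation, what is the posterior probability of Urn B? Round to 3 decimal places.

0.113

Apply Bayes' rule: the posterior for each component is proportional to its prior times its likelihood at x.
Geometric probabilities:
  f_A = 0.20·(1−0.20)^9 = 0.20·0.134218 = 0.0268435
  f_B = 0.34·(1−0.34)^9 = 0.34·0.0237627 = 0.00807931
  f_C = 0.72·(1−0.72)^9 = 0.72·1.05785e-05 = 7.61649e-06
Weight by the priors:
  w_A·f_A = 0.45 × 0.0268435 = 0.0120796
  w_B·f_B = 0.19 × 0.00807931 = 0.00153507
  w_C·f_C = 0.36 × 7.61649e-06 = 2.74194e-06
Sum: 0.0120796 + 0.00153507 + 2.74194e-06 = 0.0136174
So the posterior for Urn B is 0.00153507 / 0.0136174 ≈ 0.113.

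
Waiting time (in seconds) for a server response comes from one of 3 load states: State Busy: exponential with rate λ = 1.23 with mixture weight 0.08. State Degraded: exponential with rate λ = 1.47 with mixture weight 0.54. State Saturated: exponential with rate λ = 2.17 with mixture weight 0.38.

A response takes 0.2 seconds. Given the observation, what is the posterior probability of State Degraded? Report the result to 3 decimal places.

P(component k | x) = w_k·f_k(x) / marginal(x), where marginal(x) = Σ_j w_j·f_j(x).
Component likelihoods at x = 0.2 seconds:
  f_Busy = 1.23·e^(−1.23·0.2) = 1.23·e^(−0.2460) = 0.961764
  f_Degraded = 1.47·e^(−1.47·0.2) = 1.47·e^(−0.2940) = 1.09556
  f_Saturated = 2.17·e^(−2.17·0.2) = 2.17·e^(−0.4340) = 1.40597
Prior × likelihood for each component:
  w_Busy·f_Busy = 0.08 × 0.961764 = 0.0769411
  w_Degraded·f_Degraded = 0.54 × 1.09556 = 0.5916
  w_Saturated·f_Saturated = 0.38 × 1.40597 = 0.534268
Evidence: 0.0769411 + 0.5916 + 0.534268 = 1.20281
P(State Degraded | data) ≈ 0.492

0.492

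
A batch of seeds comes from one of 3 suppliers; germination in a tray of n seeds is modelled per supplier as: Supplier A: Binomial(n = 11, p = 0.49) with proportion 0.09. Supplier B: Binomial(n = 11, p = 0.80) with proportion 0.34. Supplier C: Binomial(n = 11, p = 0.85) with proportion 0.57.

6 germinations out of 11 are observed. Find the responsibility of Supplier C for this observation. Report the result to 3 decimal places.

0.186

Posterior ∝ prior × likelihood, so P(k | x) ∝ P(Z=k) f_k(x); normalise over all components.
Component likelihoods at x = 6 germinations out of 11:
  p_A = C(11,6)·0.49^6·0.51^5 = 462·0.0138413·0.0345025 = 0.220632
  p_B = C(11,6)·0.80^6·0.20^5 = 462·0.262144·0.00032 = 0.0387554
  p_C = C(11,6)·0.85^6·0.15^5 = 462·0.37715·7.59375e-05 = 0.0132316
Multiply by the mixture weights:
  P(Z=A)·p_A = 0.09 × 0.220632 = 0.0198569
  P(Z=B)·p_B = 0.34 × 0.0387554 = 0.0131768
  P(Z=C)·p_C = 0.57 × 0.0132316 = 0.007542
Marginal: 0.0198569 + 0.0131768 + 0.007542 = 0.0405757
P(Supplier C | x) ≈ 0.186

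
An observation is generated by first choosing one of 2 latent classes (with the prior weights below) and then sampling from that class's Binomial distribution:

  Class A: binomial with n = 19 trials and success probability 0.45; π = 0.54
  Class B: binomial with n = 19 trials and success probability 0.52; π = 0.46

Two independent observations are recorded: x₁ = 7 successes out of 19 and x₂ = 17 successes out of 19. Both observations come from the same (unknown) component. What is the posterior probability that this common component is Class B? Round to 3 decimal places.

0.803

Posterior ∝ prior × likelihood, so P(k | x) ∝ w_k f_k(x); normalise over all components.
Since both observations come from the same component, the likelihood for component k is f_k(x₁)·f_k(x₂).
  L_A = [0.144267] × [6.58164e-05] = 9.49514e-06
  L_B = [0.0774899] × [0.000585511] = 4.53713e-05
Multiply by the mixture weights:
  w_A·L_A = 0.54 × 9.49514e-06 = 5.12737e-06
  w_B·L_B = 0.46 × 4.53713e-05 = 2.08708e-05
Marginal: 5.12737e-06 + 2.08708e-05 = 2.59982e-05
P(Class B | data) = 2.08708e-05 / 2.59982e-05 ≈ 0.803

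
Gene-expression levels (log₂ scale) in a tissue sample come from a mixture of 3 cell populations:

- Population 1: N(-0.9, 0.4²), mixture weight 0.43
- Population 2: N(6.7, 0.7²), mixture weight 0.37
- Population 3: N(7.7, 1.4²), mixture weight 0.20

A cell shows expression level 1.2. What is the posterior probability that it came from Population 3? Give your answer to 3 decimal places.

Posterior ∝ prior × likelihood, so P(k | x) ∝ P(Z=k) f_k(x); normalise over all components.
Evaluate each component's likelihood at the observed value:
  p_1 = (1/(0.4·√(2π)))·exp(−(1.2−-0.9)²/(2·0.4²)) = 0.997356·exp(-13.78125) = 1.03212e-06
  p_2 = (1/(0.7·√(2π)))·exp(−(1.2−6.7)²/(2·0.7²)) = 0.569918·exp(-30.86735) = 2.24024e-14
  p_3 = (1/(1.4·√(2π)))·exp(−(1.2−7.7)²/(2·1.4²)) = 0.284959·exp(-10.77806) = 5.94196e-06
Unnormalised posteriors:
  P(Z=1)·p_1 = 0.43 × 1.03212e-06 = 4.43811e-07
  P(Z=2)·p_2 = 0.37 × 2.24024e-14 = 8.28887e-15
  P(Z=3)·p_3 = 0.20 × 5.94196e-06 = 1.18839e-06
Marginal: 4.43811e-07 + 8.28887e-15 + 1.18839e-06 = 1.6322e-06
P(Population 3 | x) ≈ 0.728

0.728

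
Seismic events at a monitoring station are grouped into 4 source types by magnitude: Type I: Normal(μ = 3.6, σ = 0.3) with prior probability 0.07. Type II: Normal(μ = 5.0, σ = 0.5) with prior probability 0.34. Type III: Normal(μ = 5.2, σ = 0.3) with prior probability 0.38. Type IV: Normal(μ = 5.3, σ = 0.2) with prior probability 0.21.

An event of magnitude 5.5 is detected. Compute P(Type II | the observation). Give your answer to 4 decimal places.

The responsibility of component k is w_k f_k(x) divided by Σ_j w_j f_j(x).
Evaluate each component's likelihood at the observed value:
  L_I = 2.59282e-09
  L_II = 0.483941
  L_III = 0.806569
  L_IV = 1.20985
Unnormalised posteriors:
  w_I·L_I = 0.07 × 2.59282e-09 = 1.81497e-10
  w_II·L_II = 0.34 × 0.483941 = 0.16454
  w_III·L_III = 0.38 × 0.806569 = 0.306496
  w_IV·L_IV = 0.21 × 1.20985 = 0.254069
Evidence: 1.81497e-10 + 0.16454 + 0.306496 + 0.254069 = 0.725106
P(Type II | 5.5) ≈ 0.2269

0.2269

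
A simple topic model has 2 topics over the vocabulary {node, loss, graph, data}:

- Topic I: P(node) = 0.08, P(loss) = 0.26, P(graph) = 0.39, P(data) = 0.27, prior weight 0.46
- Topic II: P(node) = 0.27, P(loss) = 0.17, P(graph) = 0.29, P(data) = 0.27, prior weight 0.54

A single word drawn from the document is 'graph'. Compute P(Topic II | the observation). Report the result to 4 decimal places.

By Bayes' theorem, P(k | x) = w_k f_k(x) / Σ_j w_j f_j(x).
Categorical probabilities:
  p_I = 0.39
  p_II = 0.29
Weight by the priors:
  w_I·p_I = 0.46 × 0.39 = 0.1794
  w_II·p_II = 0.54 × 0.29 = 0.1566
Normaliser: 0.1794 + 0.1566 = 0.336
P(Topic II | x) ≈ 0.4661

0.4661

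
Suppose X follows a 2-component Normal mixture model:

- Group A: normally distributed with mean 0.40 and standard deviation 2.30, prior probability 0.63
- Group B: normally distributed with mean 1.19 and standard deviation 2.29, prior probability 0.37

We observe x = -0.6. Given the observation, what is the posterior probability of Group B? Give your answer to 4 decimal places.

Apply Bayes' rule: the posterior for each component is proportional to its prior times its likelihood at x.
Component likelihoods at x = -0.6:
  f_A = (1/(2.30·√(2π)))·exp(−(-0.6−0.40)²/(2·2.30²)) = 0.173453·exp(-0.09452) = 0.15781
  f_B = (1/(2.29·√(2π)))·exp(−(-0.6−1.19)²/(2·2.29²)) = 0.174211·exp(-0.30550) = 0.128351
Unnormalised posteriors:
  P(Z=A)·f_A = 0.63 × 0.15781 = 0.0994201
  P(Z=B)·f_B = 0.37 × 0.128351 = 0.0474899
Denominator: 0.0994201 + 0.0474899 = 0.14691
So the posterior for Group B is 0.0474899 / 0.14691 ≈ 0.3233.

0.3233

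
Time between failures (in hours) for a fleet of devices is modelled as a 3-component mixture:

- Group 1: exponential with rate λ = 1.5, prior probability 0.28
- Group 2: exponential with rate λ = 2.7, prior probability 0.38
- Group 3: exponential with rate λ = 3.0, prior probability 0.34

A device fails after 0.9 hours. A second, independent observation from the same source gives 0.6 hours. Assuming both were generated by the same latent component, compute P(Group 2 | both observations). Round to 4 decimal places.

The responsibility of component k is P(Z=k) f_k(x) divided by Σ_j P(Z=j) f_j(x).
Since both observations come from the same component, the likelihood for component k is f_k(x₁)·f_k(x₂).
  L_1 = [1.5·e^(−1.5·0.9) = 1.5·e^(−1.3500) = 0.38886] × [0.609854] = 0.237148
  L_2 = [2.7·e^(−2.7·0.9) = 2.7·e^(−2.4300) = 0.237699] × [0.534326] = 0.127009
  L_3 = [3.0·e^(−3.0·0.9) = 3.0·e^(−2.7000) = 0.201617] × [0.495897] = 0.099981
Prior × likelihood for each component:
  P(Z=1)·L_1 = 0.28 × 0.237148 = 0.0664015
  P(Z=2)·L_2 = 0.38 × 0.127009 = 0.0482635
  P(Z=3)·L_3 = 0.34 × 0.099981 = 0.0339935
Marginal: 0.0664015 + 0.0482635 + 0.0339935 = 0.148659
P(Group 2 | x₁, x₂) ≈ 0.3247

0.3247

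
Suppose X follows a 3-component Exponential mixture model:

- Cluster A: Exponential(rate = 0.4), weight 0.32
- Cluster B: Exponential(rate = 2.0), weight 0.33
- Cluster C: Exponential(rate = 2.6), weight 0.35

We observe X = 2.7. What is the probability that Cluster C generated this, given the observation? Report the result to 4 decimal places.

By Bayes' theorem, P(k | x) = π_k f_k(x) / Σ_j π_j f_j(x).
Component likelihoods at x = 2.7:
  f_A = 0.135838
  f_B = 0.00903316
  f_C = 0.00232395
Prior × likelihood for each component:
  π_A·f_A = 0.32 × 0.135838 = 0.0434682
  π_B·f_B = 0.33 × 0.00903316 = 0.00298094
  π_C·f_C = 0.35 × 0.00232395 = 0.000813381
Denominator: 0.0434682 + 0.00298094 + 0.000813381 = 0.0472626
P(Cluster C | x) ≈ 0.0172

0.0172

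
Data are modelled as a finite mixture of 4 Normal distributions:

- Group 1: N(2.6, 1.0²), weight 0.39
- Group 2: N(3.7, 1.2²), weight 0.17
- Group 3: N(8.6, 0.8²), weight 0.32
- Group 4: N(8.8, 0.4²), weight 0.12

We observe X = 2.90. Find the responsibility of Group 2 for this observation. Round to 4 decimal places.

0.2333

The responsibility of component k is P(Z=k) f_k(x) divided by Σ_j P(Z=j) f_j(x).
Evaluate each component's likelihood at the observed value:
  p_1 = (1/(1.0·√(2π)))·exp(−(2.90−2.6)²/(2·1.0²)) = 0.398942·exp(-0.04500) = 0.381388
  p_2 = (1/(1.2·√(2π)))·exp(−(2.90−3.7)²/(2·1.2²)) = 0.332452·exp(-0.22222) = 0.266207
  p_3 = (1/(0.8·√(2π)))·exp(−(2.90−8.6)²/(2·0.8²)) = 0.498678·exp(-25.38281) = 4.72286e-12
  p_4 = (1/(0.4·√(2π)))·exp(−(2.90−8.8)²/(2·0.4²)) = 0.997356·exp(-108.78125) = 5.69841e-48
Unnormalised posteriors:
  P(Z=1)·p_1 = 0.39 × 0.381388 = 0.148741
  P(Z=2)·p_2 = 0.17 × 0.266207 = 0.0452551
  P(Z=3)·p_3 = 0.32 × 4.72286e-12 = 1.51131e-12
  P(Z=4)·p_4 = 0.12 × 5.69841e-48 = 6.83809e-49
Normaliser: 0.148741 + 0.0452551 + 1.51131e-12 + 6.83809e-49 = 0.193996
Responsibility of Group 2: 0.0452551 / 0.193996 ≈ 0.2333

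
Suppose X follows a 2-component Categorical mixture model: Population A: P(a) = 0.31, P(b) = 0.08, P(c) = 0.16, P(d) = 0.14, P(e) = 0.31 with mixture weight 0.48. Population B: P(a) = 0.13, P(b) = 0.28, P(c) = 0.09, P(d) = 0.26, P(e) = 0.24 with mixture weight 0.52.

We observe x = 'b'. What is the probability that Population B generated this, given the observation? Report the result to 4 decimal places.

0.7913

P(component k | x) = P(Z=k)·f_k(x) / marginal(x), where marginal(x) = Σ_j P(Z=j)·f_j(x).
Component likelihoods at x = 'b':
  f_A = 0.08
  f_B = 0.28
Prior × likelihood for each component:
  P(Z=A)·f_A = 0.48 × 0.08 = 0.0384
  P(Z=B)·f_B = 0.52 × 0.28 = 0.1456
Sum: 0.0384 + 0.1456 = 0.184
Responsibility of Population B: 0.1456 / 0.184 ≈ 0.7913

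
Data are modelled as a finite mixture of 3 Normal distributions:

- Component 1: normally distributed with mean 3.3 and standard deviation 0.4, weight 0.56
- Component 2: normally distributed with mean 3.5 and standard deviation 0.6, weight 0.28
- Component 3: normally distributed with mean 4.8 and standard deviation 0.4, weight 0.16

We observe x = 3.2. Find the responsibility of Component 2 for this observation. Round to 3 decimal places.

0.233

Posterior ∝ prior × likelihood, so P(k | x) ∝ P(Z=k) f_k(x); normalise over all components.
Component likelihoods at x = 3.2:
  p_1 = (1/(0.4·√(2π)))·exp(−(3.2−3.3)²/(2·0.4²)) = 0.997356·exp(-0.03125) = 0.96667
  p_2 = (1/(0.6·√(2π)))·exp(−(3.2−3.5)²/(2·0.6²)) = 0.664904·exp(-0.12500) = 0.586776
  p_3 = (1/(0.4·√(2π)))·exp(−(3.2−4.8)²/(2·0.4²)) = 0.997356·exp(-8.00000) = 0.000334576
Multiply by the mixture weights:
  P(Z=1)·p_1 = 0.56 × 0.96667 = 0.541335
  P(Z=2)·p_2 = 0.28 × 0.586776 = 0.164297
  P(Z=3)·p_3 = 0.16 × 0.000334576 = 5.35321e-05
Denominator: 0.541335 + 0.164297 + 5.35321e-05 = 0.705686
So the posterior for Component 2 is 0.164297 / 0.705686 ≈ 0.233.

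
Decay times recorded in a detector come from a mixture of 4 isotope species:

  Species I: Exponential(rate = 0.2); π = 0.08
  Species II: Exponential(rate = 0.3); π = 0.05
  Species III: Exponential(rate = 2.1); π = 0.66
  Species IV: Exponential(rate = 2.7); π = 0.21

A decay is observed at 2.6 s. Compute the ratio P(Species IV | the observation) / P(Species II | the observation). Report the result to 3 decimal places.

0.074

The posterior odds equal the prior odds times the likelihood ratio: (π_i/π_j)·(f_i(x)/f_j(x)).
Component likelihoods at x = 2.6 s:
  L_I = 0.118904
  L_II = 0.137522
  L_III = 0.00893247
  L_IV = 0.00241333
Odds = (0.21/0.05) × (0.00241333/0.137522) = 4.2 × 0.0175487 ≈ 0.074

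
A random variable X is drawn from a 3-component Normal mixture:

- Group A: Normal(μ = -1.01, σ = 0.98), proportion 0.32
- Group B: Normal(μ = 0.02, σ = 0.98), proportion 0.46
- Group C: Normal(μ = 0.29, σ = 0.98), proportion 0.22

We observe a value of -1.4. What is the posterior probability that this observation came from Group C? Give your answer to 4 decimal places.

0.0982

Posterior ∝ prior × likelihood, so P(k | x) ∝ w_k f_k(x); normalise over all components.
Evaluate each component's likelihood at the observed value:
  p_A = (1/(0.98·√(2π)))·exp(−(-1.4−-1.01)²/(2·0.98²)) = 0.407084·exp(-0.07919) = 0.376092
  p_B = (1/(0.98·√(2π)))·exp(−(-1.4−0.02)²/(2·0.98²)) = 0.407084·exp(-1.04977) = 0.142487
  p_C = (1/(0.98·√(2π)))·exp(−(-1.4−0.29)²/(2·0.98²)) = 0.407084·exp(-1.48693) = 0.0920275
Multiply by the mixture weights:
  w_A·p_A = 0.32 × 0.376092 = 0.120349
  w_B·p_B = 0.46 × 0.142487 = 0.0655439
  w_C·p_C = 0.22 × 0.0920275 = 0.020246
Normaliser: 0.120349 + 0.0655439 + 0.020246 = 0.206139
P(Group C | -1.4) = 0.020246 / 0.206139 ≈ 0.0982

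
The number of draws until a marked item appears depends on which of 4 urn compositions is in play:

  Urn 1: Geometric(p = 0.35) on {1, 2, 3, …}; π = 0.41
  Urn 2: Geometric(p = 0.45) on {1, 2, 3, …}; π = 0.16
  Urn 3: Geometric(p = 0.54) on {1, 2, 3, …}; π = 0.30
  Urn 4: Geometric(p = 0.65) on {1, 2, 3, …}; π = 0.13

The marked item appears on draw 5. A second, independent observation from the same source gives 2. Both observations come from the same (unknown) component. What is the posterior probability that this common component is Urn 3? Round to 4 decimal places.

0.1887

Apply Bayes' rule: the posterior for each component is proportional to its prior times its likelihood at x.
Since both observations come from the same component, the likelihood for component k is f_k(x₁)·f_k(x₂).
  f_1 = [0.0624772] × [0.2275] = 0.0142136
  f_2 = [0.0411778] × [0.2475] = 0.0101915
  f_3 = [0.0241783] × [0.2484] = 0.00600588
  f_4 = [0.00975406] × [0.2275] = 0.00221905
Multiply by the mixture weights:
  w_1·f_1 = 0.41 × 0.0142136 = 0.00582756
  w_2·f_2 = 0.16 × 0.0101915 = 0.00163064
  w_3·f_3 = 0.30 × 0.00600588 = 0.00180176
  w_4·f_4 = 0.13 × 0.00221905 = 0.000288476
Normaliser: 0.00582756 + 0.00163064 + 0.00180176 + 0.000288476 = 0.00954844
So the posterior for Urn 3 is 0.00180176 / 0.00954844 ≈ 0.1887.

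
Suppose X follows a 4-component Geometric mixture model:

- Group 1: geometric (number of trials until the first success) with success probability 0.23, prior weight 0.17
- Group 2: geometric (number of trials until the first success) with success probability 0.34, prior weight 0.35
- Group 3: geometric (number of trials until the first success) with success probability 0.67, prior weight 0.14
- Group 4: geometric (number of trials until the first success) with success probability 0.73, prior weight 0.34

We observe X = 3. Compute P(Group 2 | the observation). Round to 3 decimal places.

0.502

Apply Bayes' rule: the posterior for each component is proportional to its prior times its likelihood at x.
Component likelihoods at x = 3:
  p_1 = 0.136367
  p_2 = 0.148104
  p_3 = 0.072963
  p_4 = 0.053217
Weight by the priors:
  P(Z=1)·p_1 = 0.17 × 0.136367 = 0.0231824
  P(Z=2)·p_2 = 0.35 × 0.148104 = 0.0518364
  P(Z=3)·p_3 = 0.14 × 0.072963 = 0.0102148
  P(Z=4)·p_4 = 0.34 × 0.053217 = 0.0180938
Denominator: 0.0231824 + 0.0518364 + 0.0102148 + 0.0180938 = 0.103327
P(Group 2 | data) = 0.0518364 / 0.103327 ≈ 0.502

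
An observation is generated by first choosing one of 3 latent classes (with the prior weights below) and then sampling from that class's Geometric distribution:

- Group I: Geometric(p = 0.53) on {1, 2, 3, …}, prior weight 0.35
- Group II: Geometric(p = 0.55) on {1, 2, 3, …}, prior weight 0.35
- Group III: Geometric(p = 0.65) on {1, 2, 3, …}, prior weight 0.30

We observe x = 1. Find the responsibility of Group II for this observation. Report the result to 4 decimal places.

0.3360

The responsibility of component k is π_k f_k(x) divided by Σ_j π_j f_j(x).
Geometric probabilities:
  f_I = 0.53·(1−0.53)^0 = 0.53·1 = 0.53
  f_II = 0.55·(1−0.55)^0 = 0.55·1 = 0.55
  f_III = 0.65·(1−0.65)^0 = 0.65·1 = 0.65
Prior × likelihood for each component:
  π_I·f_I = 0.35 × 0.53 = 0.1855
  π_II·f_II = 0.35 × 0.55 = 0.1925
  π_III·f_III = 0.30 × 0.65 = 0.195
Marginal: 0.1855 + 0.1925 + 0.195 = 0.573
Responsibility of Group II: 0.1925 / 0.573 ≈ 0.3360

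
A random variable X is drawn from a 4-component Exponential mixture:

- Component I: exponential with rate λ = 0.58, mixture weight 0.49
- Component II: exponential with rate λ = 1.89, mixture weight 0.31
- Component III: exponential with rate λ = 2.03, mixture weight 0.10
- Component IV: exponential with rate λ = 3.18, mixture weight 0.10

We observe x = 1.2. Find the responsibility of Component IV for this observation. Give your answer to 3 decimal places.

Posterior ∝ prior × likelihood, so P(k | x) ∝ π_k f_k(x); normalise over all components.
Exponential densities:
  p_I = 0.58·e^(−0.58·1.2) = 0.58·e^(−0.6960) = 0.289174
  p_II = 1.89·e^(−1.89·1.2) = 1.89·e^(−2.2680) = 0.195651
  p_III = 2.03·e^(−2.03·1.2) = 2.03·e^(−2.4360) = 0.177646
  p_IV = 3.18·e^(−3.18·1.2) = 3.18·e^(−3.8160) = 0.0700099
Prior × likelihood for each component:
  π_I·p_I = 0.49 × 0.289174 = 0.141695
  π_II·p_II = 0.31 × 0.195651 = 0.0606518
  π_III·p_III = 0.10 × 0.177646 = 0.0177646
  π_IV·p_IV = 0.10 × 0.0700099 = 0.00700099
Sum: 0.141695 + 0.0606518 + 0.0177646 + 0.00700099 = 0.227113
Responsibility of Component IV: 0.00700099 / 0.227113 ≈ 0.031

0.031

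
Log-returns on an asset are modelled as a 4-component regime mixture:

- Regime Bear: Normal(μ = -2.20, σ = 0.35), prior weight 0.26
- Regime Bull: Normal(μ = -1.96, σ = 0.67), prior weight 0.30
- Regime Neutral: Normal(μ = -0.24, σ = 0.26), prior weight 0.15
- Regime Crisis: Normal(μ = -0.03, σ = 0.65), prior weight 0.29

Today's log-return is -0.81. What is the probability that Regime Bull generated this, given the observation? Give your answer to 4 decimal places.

P(component k | x) = π_k·f_k(x) / marginal(x), where marginal(x) = Σ_j π_j·f_j(x).
Evaluate each component's likelihood at the observed value:
  L_Bear = 0.000428492
  L_Bull = 0.13649
  L_Neutral = 0.138765
  L_Crisis = 0.298748
Unnormalised posteriors:
  π_Bear·L_Bear = 0.26 × 0.000428492 = 0.000111408
  π_Bull·L_Bull = 0.30 × 0.13649 = 0.0409469
  π_Neutral·L_Neutral = 0.15 × 0.138765 = 0.0208148
  π_Crisis·L_Crisis = 0.29 × 0.298748 = 0.0866369
Normaliser: 0.000111408 + 0.0409469 + 0.0208148 + 0.0866369 = 0.14851
P(Regime Bull | -0.81) = 0.0409469 / 0.14851 ≈ 0.2757

0.2757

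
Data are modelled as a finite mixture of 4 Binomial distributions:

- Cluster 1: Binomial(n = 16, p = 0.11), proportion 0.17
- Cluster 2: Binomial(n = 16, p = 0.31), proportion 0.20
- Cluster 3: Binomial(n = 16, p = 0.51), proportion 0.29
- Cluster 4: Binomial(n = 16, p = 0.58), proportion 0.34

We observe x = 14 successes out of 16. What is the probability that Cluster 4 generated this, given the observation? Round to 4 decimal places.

Apply Bayes' rule: the posterior for each component is proportional to its prior times its likelihood at x.
Binomial probabilities:
  p_1 = C(16,14)·0.11^14·0.89^2 = 120·3.7975e-14·0.7921 = 3.6096e-12
  p_2 = C(16,14)·0.31^14·0.69^2 = 120·7.56944e-08·0.4761 = 4.32457e-06
  p_3 = C(16,14)·0.51^14·0.49^2 = 120·8.05346e-05·0.2401 = 0.00232036
  p_4 = C(16,14)·0.58^14·0.42^2 = 120·0.000487519·0.1764 = 0.0103198
Unnormalised posteriors:
  P(Z=1)·p_1 = 0.17 × 3.6096e-12 = 6.13632e-13
  P(Z=2)·p_2 = 0.20 × 4.32457e-06 = 8.64914e-07
  P(Z=3)·p_3 = 0.29 × 0.00232036 = 0.000672905
  P(Z=4)·p_4 = 0.34 × 0.0103198 = 0.00350874
Normaliser: 6.13632e-13 + 8.64914e-07 + 0.000672905 + 0.00350874 = 0.00418251
Responsibility of Cluster 4: 0.00350874 / 0.00418251 ≈ 0.8389

0.8389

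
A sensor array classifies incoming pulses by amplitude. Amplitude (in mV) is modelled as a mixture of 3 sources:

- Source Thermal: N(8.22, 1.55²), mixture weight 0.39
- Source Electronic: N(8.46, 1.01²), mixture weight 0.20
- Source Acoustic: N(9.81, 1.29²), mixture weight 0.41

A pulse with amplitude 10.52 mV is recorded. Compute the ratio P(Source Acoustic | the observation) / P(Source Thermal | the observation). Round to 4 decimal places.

Since P(k|x) ∝ π_k f_k(x), the posterior odds are π_i f_i(x) / (π_j f_j(x)).
Normal densities:
  p_Thermal = 0.0855949
  p_Electronic = 0.0493469
  p_Acoustic = 0.265791
0.108974 / 0.033382 ≈ 3.2645

3.2645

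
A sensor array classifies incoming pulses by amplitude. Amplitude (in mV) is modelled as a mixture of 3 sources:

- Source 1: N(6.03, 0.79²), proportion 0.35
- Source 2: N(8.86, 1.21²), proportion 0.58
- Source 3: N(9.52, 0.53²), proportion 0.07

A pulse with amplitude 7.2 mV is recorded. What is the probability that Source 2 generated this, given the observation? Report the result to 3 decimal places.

0.558

Posterior ∝ prior × likelihood, so P(k | x) ∝ π_k f_k(x); normalise over all components.
Normal densities:
  p_1 = (1/(0.79·√(2π)))·exp(−(7.2−6.03)²/(2·0.79²)) = 0.504990·exp(-1.09670) = 0.168652
  p_2 = (1/(1.21·√(2π)))·exp(−(7.2−8.86)²/(2·1.21²)) = 0.329704·exp(-0.94106) = 0.128656
  p_3 = (1/(0.53·√(2π)))·exp(−(7.2−9.52)²/(2·0.53²)) = 0.752721·exp(-9.58063) = 5.19778e-05
Prior × likelihood for each component:
  π_1·p_1 = 0.35 × 0.168652 = 0.0590283
  π_2·p_2 = 0.58 × 0.128656 = 0.0746204
  π_3·p_3 = 0.07 × 5.19778e-05 = 3.63845e-06
Sum: 0.0590283 + 0.0746204 + 3.63845e-06 = 0.133652
P(Source 2 | the observation) ≈ 0.558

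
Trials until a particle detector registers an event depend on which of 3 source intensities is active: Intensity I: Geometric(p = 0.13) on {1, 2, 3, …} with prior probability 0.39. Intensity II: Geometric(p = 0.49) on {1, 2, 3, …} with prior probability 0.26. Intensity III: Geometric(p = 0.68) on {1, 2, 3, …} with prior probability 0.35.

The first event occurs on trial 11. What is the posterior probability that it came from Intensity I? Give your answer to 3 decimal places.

0.988

Apply Bayes' rule: the posterior for each component is proportional to its prior times its likelihood at x.
Geometric probabilities:
  f_I = 0.13·(1−0.13)^10 = 0.13·0.248423 = 0.032295
  f_II = 0.49·(1−0.49)^10 = 0.49·0.00119042 = 0.000583308
  f_III = 0.68·(1−0.68)^10 = 0.68·1.1259e-05 = 7.65612e-06
Unnormalised posteriors:
  w_I·f_I = 0.39 × 0.032295 = 0.0125951
  w_II·f_II = 0.26 × 0.000583308 = 0.00015166
  w_III·f_III = 0.35 × 7.65612e-06 = 2.67964e-06
Marginal: 0.0125951 + 0.00015166 + 2.67964e-06 = 0.0127494
P(Intensity I | data) ≈ 0.988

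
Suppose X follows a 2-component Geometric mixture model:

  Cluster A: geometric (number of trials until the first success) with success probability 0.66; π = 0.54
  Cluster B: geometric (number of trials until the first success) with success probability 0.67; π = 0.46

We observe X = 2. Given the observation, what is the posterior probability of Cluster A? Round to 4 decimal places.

0.5437

Apply Bayes' rule: the posterior for each component is proportional to its prior times its likelihood at x.
Component likelihoods at x = 2:
  L_A = 0.2244
  L_B = 0.2211
Multiply by the mixture weights:
  P(Z=A)·L_A = 0.54 × 0.2244 = 0.121176
  P(Z=B)·L_B = 0.46 × 0.2211 = 0.101706
Evidence: 0.121176 + 0.101706 = 0.222882
Responsibility of Cluster A: 0.121176 / 0.222882 ≈ 0.5437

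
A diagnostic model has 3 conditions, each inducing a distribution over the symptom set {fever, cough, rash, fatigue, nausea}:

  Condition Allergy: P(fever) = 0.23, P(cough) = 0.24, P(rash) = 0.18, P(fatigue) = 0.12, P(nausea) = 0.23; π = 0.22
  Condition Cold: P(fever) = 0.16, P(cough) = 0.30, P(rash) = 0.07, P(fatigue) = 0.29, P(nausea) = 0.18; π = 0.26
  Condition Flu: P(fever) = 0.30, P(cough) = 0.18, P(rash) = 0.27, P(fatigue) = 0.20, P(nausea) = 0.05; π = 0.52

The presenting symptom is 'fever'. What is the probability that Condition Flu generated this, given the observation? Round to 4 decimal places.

0.6285

Apply Bayes' rule: the posterior for each component is proportional to its prior times its likelihood at x.
Evaluate each component's likelihood at the observed value:
  p_Allergy = P(fever | comp) = 0.23
  p_Cold = P(fever | comp) = 0.16
  p_Flu = P(fever | comp) = 0.30
Prior × likelihood for each component:
  w_Allergy·p_Allergy = 0.22 × 0.23 = 0.0506
  w_Cold·p_Cold = 0.26 × 0.16 = 0.0416
  w_Flu·p_Flu = 0.52 × 0.3 = 0.156
Evidence: 0.0506 + 0.0416 + 0.156 = 0.2482
P(Condition Flu | 'fever') = 0.156 / 0.2482 ≈ 0.6285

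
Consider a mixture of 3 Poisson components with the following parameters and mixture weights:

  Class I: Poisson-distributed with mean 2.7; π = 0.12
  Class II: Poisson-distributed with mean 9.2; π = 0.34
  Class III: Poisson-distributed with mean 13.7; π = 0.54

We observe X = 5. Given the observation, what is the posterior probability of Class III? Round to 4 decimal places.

Apply Bayes' rule: the posterior for each component is proportional to its prior times its likelihood at x.
Evaluate each component's likelihood at the observed value:
  L_I = 0.0803605
  L_II = 0.0554943
  L_III = 0.00451427
Weight by the priors:
  w_I·L_I = 0.12 × 0.0803605 = 0.00964326
  w_II·L_II = 0.34 × 0.0554943 = 0.0188681
  w_III·L_III = 0.54 × 0.00451427 = 0.0024377
Evidence: 0.00964326 + 0.0188681 + 0.0024377 = 0.030949
Responsibility of Class III: 0.0024377 / 0.030949 ≈ 0.0788

0.0788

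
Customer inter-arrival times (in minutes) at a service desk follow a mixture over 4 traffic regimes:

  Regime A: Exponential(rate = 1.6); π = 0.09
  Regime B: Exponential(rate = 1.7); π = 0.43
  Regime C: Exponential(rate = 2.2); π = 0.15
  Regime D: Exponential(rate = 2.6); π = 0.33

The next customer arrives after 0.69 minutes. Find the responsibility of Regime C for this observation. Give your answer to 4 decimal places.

0.1479

P(component k | x) = π_k·f_k(x) / marginal(x), where marginal(x) = Σ_j π_j·f_j(x).
Evaluate each component's likelihood at the observed value:
  L_A = 1.6·e^(−1.6·0.69) = 1.6·e^(−1.1040) = 0.530468
  L_B = 1.7·e^(−1.7·0.69) = 1.7·e^(−1.1730) = 0.526043
  L_C = 2.2·e^(−2.2·0.69) = 2.2·e^(−1.5180) = 0.482129
  L_D = 2.6·e^(−2.6·0.69) = 2.6·e^(−1.7940) = 0.432364
Multiply by the mixture weights:
  π_A·L_A = 0.09 × 0.530468 = 0.0477421
  π_B·L_B = 0.43 × 0.526043 = 0.226199
  π_C·L_C = 0.15 × 0.482129 = 0.0723194
  π_D·L_D = 0.33 × 0.432364 = 0.14268
Marginal: 0.0477421 + 0.226199 + 0.0723194 + 0.14268 = 0.48894
P(Regime C | 0.69 minutes) ≈ 0.1479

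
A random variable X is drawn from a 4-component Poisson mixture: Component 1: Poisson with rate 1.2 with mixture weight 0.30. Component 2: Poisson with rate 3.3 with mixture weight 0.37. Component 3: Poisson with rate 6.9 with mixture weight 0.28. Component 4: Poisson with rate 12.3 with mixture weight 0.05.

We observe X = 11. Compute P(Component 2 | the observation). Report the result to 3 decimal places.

0.010

P(component k | x) = π_k·f_k(x) / marginal(x), where marginal(x) = Σ_j π_j·f_j(x).
Poisson probabilities:
  L_1 = 5.60641e-08
  L_2 = 0.00046701
  L_3 = 0.042614
  L_4 = 0.111168
Multiply by the mixture weights:
  π_1·L_1 = 0.30 × 5.60641e-08 = 1.68192e-08
  π_2·L_2 = 0.37 × 0.00046701 = 0.000172794
  π_3·L_3 = 0.28 × 0.042614 = 0.0119319
  π_4·L_4 = 0.05 × 0.111168 = 0.00555838
Denominator: 1.68192e-08 + 0.000172794 + 0.0119319 + 0.00555838 = 0.0176631
P(Component 2 | the observation) ≈ 0.010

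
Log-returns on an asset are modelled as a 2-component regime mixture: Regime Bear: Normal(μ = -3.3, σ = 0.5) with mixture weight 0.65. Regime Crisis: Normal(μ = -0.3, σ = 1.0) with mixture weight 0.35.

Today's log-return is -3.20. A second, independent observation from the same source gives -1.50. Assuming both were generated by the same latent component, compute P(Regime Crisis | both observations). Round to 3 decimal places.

Posterior ∝ prior × likelihood, so P(k | x) ∝ π_k f_k(x); normalise over all components.
Since both observations come from the same component, the likelihood for component k is f_k(x₁)·f_k(x₂).
  L_Bear = [(1/(0.5·√(2π)))·exp(−(-3.20−-3.3)²/(2·0.5²)) = 0.797885·exp(-0.02000) = 0.782085] × [0.0012238] = 0.000957119
  L_Crisis = [(1/(1.0·√(2π)))·exp(−(-3.20−-0.3)²/(2·1.0²)) = 0.398942·exp(-4.20500) = 0.00595253] × [0.194186] = 0.0011559
Unnormalised posteriors:
  π_Bear·L_Bear = 0.65 × 0.000957119 = 0.000622127
  π_Crisis·L_Crisis = 0.35 × 0.0011559 = 0.000404565
Marginal: 0.000622127 + 0.000404565 = 0.00102669
P(Regime Crisis | x₁,x₂) ≈ 0.394

0.394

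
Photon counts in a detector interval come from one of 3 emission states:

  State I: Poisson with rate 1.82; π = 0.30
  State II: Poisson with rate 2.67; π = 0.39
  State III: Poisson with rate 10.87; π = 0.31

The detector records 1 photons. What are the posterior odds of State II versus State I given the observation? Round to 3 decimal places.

0.815

The posterior odds equal the prior odds times the likelihood ratio: (π_i/π_j)·(f_i(x)/f_j(x)).
Evaluate each component's likelihood at the observed value:
  L_I = e^(−1.82)·1.82^1/1! = 0.294887
  L_II = e^(−2.67)·2.67^1/1! = 0.184903
  L_III = e^(−10.87)·10.87^1/1! = 0.000206751
0.0721123 / 0.0884661 ≈ 0.815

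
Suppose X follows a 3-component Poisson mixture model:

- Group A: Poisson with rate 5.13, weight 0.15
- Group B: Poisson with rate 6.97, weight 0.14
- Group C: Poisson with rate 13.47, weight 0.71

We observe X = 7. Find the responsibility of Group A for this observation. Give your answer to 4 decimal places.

0.3087

Apply Bayes' rule: the posterior for each component is proportional to its prior times its likelihood at x.
Component likelihoods at x = 7:
  L_A = 0.109764
  L_B = 0.148993
  L_C = 0.0225526
Unnormalised posteriors:
  w_A·L_A = 0.15 × 0.109764 = 0.0164646
  w_B·L_B = 0.14 × 0.148993 = 0.020859
  w_C·L_C = 0.71 × 0.0225526 = 0.0160123
Denominator: 0.0164646 + 0.020859 + 0.0160123 = 0.053336
P(Group A | the observation) ≈ 0.3087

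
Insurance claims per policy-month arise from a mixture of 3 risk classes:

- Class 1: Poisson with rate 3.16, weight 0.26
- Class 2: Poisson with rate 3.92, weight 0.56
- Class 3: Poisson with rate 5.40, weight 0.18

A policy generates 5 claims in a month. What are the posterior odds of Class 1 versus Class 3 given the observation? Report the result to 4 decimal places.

0.9311

Since P(k|x) ∝ π_k f_k(x), the posterior odds are π_i f_i(x) / (π_j f_j(x)).
Component likelihoods at x = 5 claims:
  L_1 = e^(−3.16)·3.16^5/5! = 0.1114
  L_2 = e^(−3.92)·3.92^5/5! = 0.153043
  L_3 = e^(−5.40)·5.40^5/5! = 0.172821
0.0289639 / 0.0311078 ≈ 0.9311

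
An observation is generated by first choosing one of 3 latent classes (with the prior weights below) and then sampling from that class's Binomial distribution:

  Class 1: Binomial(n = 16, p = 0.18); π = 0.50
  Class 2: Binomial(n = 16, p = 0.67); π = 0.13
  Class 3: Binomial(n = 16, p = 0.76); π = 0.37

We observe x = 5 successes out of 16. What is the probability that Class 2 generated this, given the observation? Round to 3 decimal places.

The responsibility of component k is w_k f_k(x) divided by Σ_j w_j f_j(x).
Component likelihoods at x = 5 successes out of 16:
  p_1 = C(16,5)·0.18^5·0.82^11 = 4368·0.000188957·0.112707 = 0.0930245
  p_2 = C(16,5)·0.67^5·0.33^11 = 4368·0.135013·5.05421e-06 = 0.00298064
  p_3 = C(16,5)·0.76^5·0.24^11 = 4368·0.253553·1.52168e-07 = 0.000168529
Weight by the priors:
  w_1·p_1 = 0.50 × 0.0930245 = 0.0465123
  w_2·p_2 = 0.13 × 0.00298064 = 0.000387484
  w_3·p_3 = 0.37 × 0.000168529 = 6.23557e-05
Denominator: 0.0465123 + 0.000387484 + 6.23557e-05 = 0.0469621
P(Class 2 | x) ≈ 0.008

0.008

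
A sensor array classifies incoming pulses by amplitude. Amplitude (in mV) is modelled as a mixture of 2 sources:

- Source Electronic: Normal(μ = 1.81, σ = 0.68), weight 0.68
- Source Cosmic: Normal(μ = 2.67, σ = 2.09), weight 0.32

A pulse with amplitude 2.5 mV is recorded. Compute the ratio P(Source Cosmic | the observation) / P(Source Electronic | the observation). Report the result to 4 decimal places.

0.2554

Posterior odds = (π_i f_i(x)) / (π_j f_j(x)); the normalising sum cancels.
Component likelihoods at x = 2.5 mV:
  f_Electronic = 0.350607
  f_Cosmic = 0.190251
0.0608803 / 0.238413 ≈ 0.2554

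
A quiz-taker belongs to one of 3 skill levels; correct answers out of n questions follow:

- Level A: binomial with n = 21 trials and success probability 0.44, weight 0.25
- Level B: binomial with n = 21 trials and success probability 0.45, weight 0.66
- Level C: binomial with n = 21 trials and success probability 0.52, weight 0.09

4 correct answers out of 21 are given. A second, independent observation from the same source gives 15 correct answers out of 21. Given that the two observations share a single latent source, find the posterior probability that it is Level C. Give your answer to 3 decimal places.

0.063

The responsibility of component k is π_k f_k(x) divided by Σ_j π_j f_j(x).
Since both observations come from the same component, the likelihood for component k is f_k(x₁)·f_k(x₂).
  L_A = [C(21,4)·0.44^4·0.56^17 = 5985·0.037481·5.23837e-05 = 0.0117509] × [0.00750637] = 8.82067e-05
  L_B = [C(21,4)·0.45^4·0.55^17 = 5985·0.0410063·3.85625e-05 = 0.00946411] × [0.00943791] = 8.93214e-05
  L_C = [C(21,4)·0.52^4·0.48^17 = 5985·0.0731162·3.81154e-06 = 0.00166793] × [0.0364762] = 6.08398e-05
Prior × likelihood for each component:
  π_A·L_A = 0.25 × 8.82067e-05 = 2.20517e-05
  π_B·L_B = 0.66 × 8.93214e-05 = 5.89521e-05
  π_C·L_C = 0.09 × 6.08398e-05 = 5.47558e-06
Normaliser: 2.20517e-05 + 5.89521e-05 + 5.47558e-06 = 8.64794e-05
Responsibility of Level C: 5.47558e-06 / 8.64794e-05 ≈ 0.063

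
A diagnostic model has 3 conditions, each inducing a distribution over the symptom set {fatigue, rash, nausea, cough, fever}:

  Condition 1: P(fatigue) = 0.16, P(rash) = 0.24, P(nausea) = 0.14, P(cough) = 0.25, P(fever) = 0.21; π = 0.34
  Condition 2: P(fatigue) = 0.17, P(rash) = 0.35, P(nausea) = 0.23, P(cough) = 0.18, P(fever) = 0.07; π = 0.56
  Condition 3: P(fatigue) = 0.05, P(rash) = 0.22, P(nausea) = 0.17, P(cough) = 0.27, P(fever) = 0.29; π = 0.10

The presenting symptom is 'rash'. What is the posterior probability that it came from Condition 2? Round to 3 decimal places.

The responsibility of component k is π_k f_k(x) divided by Σ_j π_j f_j(x).
Component likelihoods at x = 'rash':
  p_1 = 0.24
  p_2 = 0.35
  p_3 = 0.22
Weight by the priors:
  π_1·p_1 = 0.34 × 0.24 = 0.0816
  π_2·p_2 = 0.56 × 0.35 = 0.196
  π_3·p_3 = 0.10 × 0.22 = 0.022
Marginal: 0.0816 + 0.196 + 0.022 = 0.2996
P(Condition 2 | 'rash') = 0.196 / 0.2996 ≈ 0.654

0.654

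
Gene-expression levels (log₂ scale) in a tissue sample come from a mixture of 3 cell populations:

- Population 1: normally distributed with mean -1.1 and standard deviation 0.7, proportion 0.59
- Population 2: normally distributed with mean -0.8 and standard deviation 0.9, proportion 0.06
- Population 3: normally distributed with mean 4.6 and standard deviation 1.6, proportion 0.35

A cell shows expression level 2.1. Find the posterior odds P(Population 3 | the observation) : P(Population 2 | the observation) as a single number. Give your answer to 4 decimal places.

173.9694

Posterior odds = (w_i f_i(x)) / (w_j f_j(x)); the normalising sum cancels.
Normal densities:
  L_1 = (1/(0.7·√(2π)))·exp(−(2.1−-1.1)²/(2·0.7²)) = 0.569918·exp(-10.44898) = 1.6515e-05
  L_2 = (1/(0.9·√(2π)))·exp(−(2.1−-0.8)²/(2·0.9²)) = 0.443269·exp(-5.19136) = 0.00246655
  L_3 = (1/(1.6·√(2π)))·exp(−(2.1−4.6)²/(2·1.6²)) = 0.249339·exp(-1.22070) = 0.0735606
0.0257462 / 0.000147993 ≈ 173.9694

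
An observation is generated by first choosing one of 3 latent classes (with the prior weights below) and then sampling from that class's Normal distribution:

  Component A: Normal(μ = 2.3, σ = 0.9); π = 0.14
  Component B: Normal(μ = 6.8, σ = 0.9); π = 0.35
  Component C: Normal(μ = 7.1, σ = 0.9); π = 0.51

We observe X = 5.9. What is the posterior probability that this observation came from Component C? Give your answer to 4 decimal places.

0.4968

By Bayes' theorem, P(k | x) = w_k f_k(x) / Σ_j w_j f_j(x).
Normal densities:
  f_A = 0.0001487
  f_B = 0.268856
  f_C = 0.182233
Weight by the priors:
  w_A·f_A = 0.14 × 0.0001487 = 2.0818e-05
  w_B·f_B = 0.35 × 0.268856 = 0.0940997
  w_C·f_C = 0.51 × 0.182233 = 0.092939
Denominator: 2.0818e-05 + 0.0940997 + 0.092939 = 0.18706
P(Component C | 5.9) ≈ 0.4968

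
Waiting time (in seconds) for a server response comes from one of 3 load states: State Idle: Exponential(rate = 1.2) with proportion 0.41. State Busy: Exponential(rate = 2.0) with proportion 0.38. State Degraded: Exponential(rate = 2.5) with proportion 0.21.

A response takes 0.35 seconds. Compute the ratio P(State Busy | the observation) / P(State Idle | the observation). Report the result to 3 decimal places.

1.167

Only the two components matter; the odds are (w_i f_i(x)) / (w_j f_j(x)).
Evaluate each component's likelihood at the observed value:
  L_Idle = 1.2·e^(−1.2·0.35) = 1.2·e^(−0.4200) = 0.788456
  L_Busy = 2.0·e^(−2.0·0.35) = 2.0·e^(−0.7000) = 0.993171
  L_Degraded = 2.5·e^(−2.5·0.35) = 2.5·e^(−0.8750) = 1.04216
Posterior odds = (w_Busy·L_Busy) / (w_Idle·L_Idle) = (0.38·0.993171) / (0.41·0.788456) = 0.377405 / 0.323267 ≈ 1.167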